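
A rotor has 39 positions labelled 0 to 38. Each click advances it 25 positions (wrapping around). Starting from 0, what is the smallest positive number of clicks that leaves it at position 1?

25

25·25 = 625 = 16·39 + 1, so 25⁻¹ ≡ 25 (mod 39).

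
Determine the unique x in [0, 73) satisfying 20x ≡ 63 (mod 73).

20⁻¹ ≡ 11 (mod 73) because 20·11 = 220 = 3·73 + 1.
Multiplying both sides by 11: x ≡ 11·63 = 693 ≡ 36 (mod 73).

36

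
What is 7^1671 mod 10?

3

Powers of 7 mod 10 repeat with period 4: 7, 9, 3, 1.
1671 mod 4 = 3, so the last digit matches 7^3 = 3.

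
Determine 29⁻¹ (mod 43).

3

43 = 1·29 + 14
29 = 2·14 + 1
14 = 14·1 + 0
Back-substituting gives 29·3 ≡ 1 (mod 43).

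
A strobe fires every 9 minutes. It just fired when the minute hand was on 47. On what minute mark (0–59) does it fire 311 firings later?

311·9 = 2799.
Dividing 2799 by 60 gives quotient 46 and remainder 39.
(47 + 39) mod 60 = 26.

26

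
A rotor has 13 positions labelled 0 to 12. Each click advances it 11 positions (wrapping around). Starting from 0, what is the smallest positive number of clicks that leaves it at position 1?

11·6 = 66 = 5·13 + 1, so 11⁻¹ ≡ 6 (mod 13).

6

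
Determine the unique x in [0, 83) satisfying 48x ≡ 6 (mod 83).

52

48⁻¹ ≡ 64 (mod 83) because 48·64 = 3072 = 37·83 + 1.
Multiplying both sides by 64: x ≡ 64·6 = 384 ≡ 52 (mod 83).
Check: 48·52 = 2496 = 30·83 + 6.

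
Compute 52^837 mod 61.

By repeated squaring mod 61: 52^1≡52, 52^2≡20, 52^4≡34, 52^8≡58, 52^16≡9, 52^32≡20, 52^64≡34, 52^128≡58, 52^256≡9, 52^512≡20.
837 = 1 + 4 + 64 + 256 + 512, so 52^837 ≡ 52·34·34·9·20 ≡ 41 (mod 61).

41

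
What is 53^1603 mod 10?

7

Powers of 3 mod 10 repeat with period 4: 3, 9, 7, 1.
1603 leaves remainder 3 on division by 4, so 53^1603 ends in 7.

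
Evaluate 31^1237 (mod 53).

Square-and-reduce mod 53: 31^1≡31, 31^2≡7, 31^4≡49, 31^8≡16, 31^16≡44, 31^32≡28, 31^64≡42, 31^128≡15, 31^256≡13, 31^512≡10, 31^1024≡47.
1237 = 1 + 4 + 16 + 64 + 128 + 1024, so 31^1237 ≡ 31·49·44·42·15·47 ≡ 2 (mod 53).

2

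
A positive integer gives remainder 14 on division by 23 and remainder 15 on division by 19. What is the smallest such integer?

x ≡ 15 (mod 19) gives x ∈ {15, 34, 53, 72, 91, 110, 129}.
The first of these with x mod 23 = 14 is 129.

129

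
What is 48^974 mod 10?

4

Powers of 8 mod 10 repeat with period 4: 8, 4, 2, 6.
974 leaves remainder 2 on division by 4, so 48^974 ends in 4.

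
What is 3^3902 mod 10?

9

Last digits of 3^n: 3, 9, 7, 1 (period 4).
3902 mod 4 = 2, so the last digit matches 3^2 = 9.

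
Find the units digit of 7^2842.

9

Powers of 7 mod 10 repeat with period 4: 7, 9, 3, 1.
2842 mod 4 = 2, so the last digit matches 7^2 = 9.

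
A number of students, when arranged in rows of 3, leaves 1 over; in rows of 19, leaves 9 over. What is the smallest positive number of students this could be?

Since 19·1 ≡ 1 (mod 3), take x = 9 + 19·((1−9)·1 mod 3) = 9 + 19·1 = 28.
Check: 28 mod 3 = 1, 28 mod 19 = 9.

28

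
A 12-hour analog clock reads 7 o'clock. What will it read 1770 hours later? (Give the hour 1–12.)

1770 = 147·12 + 6, so 1770 mod 12 = 6.
7 + 6 → 1 on a 12-hour dial.

1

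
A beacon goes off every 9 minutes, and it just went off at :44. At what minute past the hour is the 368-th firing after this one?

368·9 = 3312.
3312 − 55·60 = 12, so 3312 ≡ 12 (mod 60).
(44 + 12) mod 60 = 56.

56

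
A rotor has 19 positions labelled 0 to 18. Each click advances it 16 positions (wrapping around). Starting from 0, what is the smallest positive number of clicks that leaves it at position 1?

19 = 1·16 + 3
16 = 5·3 + 1
3 = 3·1 + 0
Back-substituting gives 16·6 ≡ 1 (mod 19).

6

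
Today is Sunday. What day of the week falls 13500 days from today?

13500 − 1928·7 = 4, so 13500 ≡ 4 (mod 7).
Sunday + 4 days → Thursday.

Thursday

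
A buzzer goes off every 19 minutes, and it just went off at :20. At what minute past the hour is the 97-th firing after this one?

97·19 = 1843.
1843 = 30·60 + 43, so 1843 mod 60 = 43.
(20 + 43) mod 60 = 3.

3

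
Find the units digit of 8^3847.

Last digits of 8^n: 8, 4, 2, 6 (period 4).
3847 mod 4 = 3, so the last digit matches 8^3 = 2.

2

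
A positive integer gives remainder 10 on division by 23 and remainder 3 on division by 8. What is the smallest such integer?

171

x ≡ 3 (mod 8) gives x ∈ {3, 11, 19, 27, 35, 43, 51, 59, …}.
The first of these with x mod 23 = 10 is 171.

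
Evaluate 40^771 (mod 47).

30

Square-and-reduce mod 47: 40^1≡40, 40^2≡2, 40^4≡4, 40^8≡16, 40^16≡21, 40^32≡18, 40^64≡42, 40^128≡25, 40^256≡14, 40^512≡8.
Since 771 = 1 + 2 + 256 + 512 in binary, 40^771 ≡ 40·2·14·8 ≡ 30 (mod 47).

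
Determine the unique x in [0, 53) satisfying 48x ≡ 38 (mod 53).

3

48⁻¹ ≡ 21 (mod 53) because 48·21 = 1008 = 19·53 + 1.
Multiplying both sides by 21: x ≡ 21·38 = 798 ≡ 3 (mod 53).
Check: 48·3 = 144 = 2·53 + 38.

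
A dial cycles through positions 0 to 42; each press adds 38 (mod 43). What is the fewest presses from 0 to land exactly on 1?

17

43 = 1·38 + 5
38 = 7·5 + 3
5 = 1·3 + 2
3 = 1·2 + 1
2 = 2·1 + 0
Back-substituting gives 38·17 ≡ 1 (mod 43).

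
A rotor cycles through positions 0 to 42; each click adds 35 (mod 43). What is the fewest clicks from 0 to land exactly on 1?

16

35·16 = 560 = 13·43 + 1, so 35⁻¹ ≡ 16 (mod 43).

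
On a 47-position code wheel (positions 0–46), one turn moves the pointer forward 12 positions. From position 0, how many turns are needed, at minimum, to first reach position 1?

12·4 = 48 = 1·47 + 1, so 12⁻¹ ≡ 4 (mod 47).

4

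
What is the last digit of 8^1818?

The units digit of 8^n cycles with period 4: 8, 4, 2, 6, …
1818 leaves remainder 2 on division by 4, so 8^1818 ends in 4.

4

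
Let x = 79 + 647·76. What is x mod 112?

83

647·76 = 49172.
49172 = 439·112 + 4, so 49172 mod 112 = 4.
(79 + 4) mod 112 = 83.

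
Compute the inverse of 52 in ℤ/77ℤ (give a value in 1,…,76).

52·40 = 2080 = 27·77 + 1, so 52⁻¹ ≡ 40 (mod 77).

40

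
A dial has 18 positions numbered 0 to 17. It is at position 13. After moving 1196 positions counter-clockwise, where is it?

5

1196 mod 18 = 8 (since 66·18 = 1188).
(13 − 8) mod 18 = 5.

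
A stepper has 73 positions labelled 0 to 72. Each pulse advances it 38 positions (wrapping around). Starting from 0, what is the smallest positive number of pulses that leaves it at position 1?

38·25 = 950 = 13·73 + 1, so 38⁻¹ ≡ 25 (mod 73).

25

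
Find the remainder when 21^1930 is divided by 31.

5

Square-and-reduce mod 31: 21^1≡21, 21^2≡7, 21^4≡18, 21^8≡14, 21^16≡10, 21^32≡7, 21^64≡18, 21^128≡14, 21^256≡10, 21^512≡7, 21^1024≡18.
Since 1930 = 2 + 8 + 128 + 256 + 512 + 1024 in binary, 21^1930 ≡ 7·14·14·10·7·18 ≡ 5 (mod 31).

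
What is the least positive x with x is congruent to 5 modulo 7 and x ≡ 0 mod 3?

Since 3·5 ≡ 1 (mod 7), take x = 0 + 3·((5−0)·5 mod 7) = 0 + 3·4 = 12.
Check: 12 mod 7 = 5, 12 mod 3 = 0.

12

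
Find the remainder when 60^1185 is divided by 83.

19

Successive squares of 60 mod 83: 60^1≡60, 60^2≡31, 60^4≡48, 60^8≡63, 60^16≡68, 60^32≡59, 60^64≡78, 60^128≡25, 60^256≡44, 60^512≡27, 60^1024≡65.
1185 = 1 + 32 + 128 + 1024, so 60^1185 ≡ 60·59·25·65 ≡ 19 (mod 83).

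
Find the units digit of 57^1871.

3

The units digit of 57^n cycles with period 4: 7, 9, 3, 1, …
1871 mod 4 = 3, so the last digit matches 7^3 = 3.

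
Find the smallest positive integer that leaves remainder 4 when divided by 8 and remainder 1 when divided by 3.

x ≡ 1 (mod 3) gives x ∈ {1, 4}.
The first of these with x mod 8 = 4 is 4.

4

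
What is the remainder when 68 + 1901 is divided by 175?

1901 mod 175 = 151 (since 10·175 = 1750).
(68 + 151) mod 175 = 44.

44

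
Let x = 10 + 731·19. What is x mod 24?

3

731·19 = 13889.
13889 − 578·24 = 17, so 13889 ≡ 17 (mod 24).
(10 + 17) mod 24 = 3.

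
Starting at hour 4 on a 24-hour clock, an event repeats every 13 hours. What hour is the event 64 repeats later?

64·13 = 832.
Dividing 832 by 24 gives quotient 34 and remainder 16.
(4 + 16) mod 24 = 20.

20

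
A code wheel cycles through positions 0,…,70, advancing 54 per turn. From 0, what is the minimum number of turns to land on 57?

54⁻¹ ≡ 25 (mod 71) because 54·25 = 1350 = 19·71 + 1.
Multiplying both sides by 25: x ≡ 25·57 = 1425 ≡ 5 (mod 71).
Check: 54·5 = 270 = 3·71 + 57.

5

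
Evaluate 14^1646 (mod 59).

25

By repeated squaring mod 59: 14^1≡14, 14^2≡19, 14^4≡7, 14^8≡49, 14^16≡41, 14^32≡29, 14^64≡15, 14^128≡48, 14^256≡3, 14^512≡9, 14^1024≡22.
Since 1646 = 2 + 4 + 8 + 32 + 64 + 512 + 1024 in binary, 14^1646 ≡ 19·7·49·29·15·9·22 ≡ 25 (mod 59).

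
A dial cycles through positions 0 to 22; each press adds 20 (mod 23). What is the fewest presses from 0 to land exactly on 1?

20·15 = 300 = 13·23 + 1, so 20⁻¹ ≡ 15 (mod 23).

15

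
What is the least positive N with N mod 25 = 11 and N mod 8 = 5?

x ≡ 5 (mod 8) gives x ∈ {5, 13, 21, 29, 37, 45, 53, 61}.
The first of these with x mod 25 = 11 is 61.

61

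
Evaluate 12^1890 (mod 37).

Square-and-reduce mod 37: 12^1≡12, 12^2≡33, 12^4≡16, 12^8≡34, 12^16≡9, 12^32≡7, 12^64≡12, 12^128≡33, 12^256≡16, 12^512≡34, 12^1024≡9.
1890 = 2 + 32 + 64 + 256 + 512 + 1024, so 12^1890 ≡ 33·7·12·16·34·9 ≡ 1 (mod 37).

1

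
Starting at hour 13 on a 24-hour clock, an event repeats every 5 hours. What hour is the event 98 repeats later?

98·5 = 490.
Dividing 490 by 24 gives quotient 20 and remainder 10.
(13 + 10) mod 24 = 23.

23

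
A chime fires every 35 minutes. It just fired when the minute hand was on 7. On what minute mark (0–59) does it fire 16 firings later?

16·35 = 560.
560 mod 60 = 20 (since 9·60 = 540).
(7 + 20) mod 60 = 27.

27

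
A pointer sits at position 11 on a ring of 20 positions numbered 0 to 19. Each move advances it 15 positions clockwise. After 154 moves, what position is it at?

1

154·15 = 2310.
2310 = 115·20 + 10, so 2310 mod 20 = 10.
(11 + 10) mod 20 = 1.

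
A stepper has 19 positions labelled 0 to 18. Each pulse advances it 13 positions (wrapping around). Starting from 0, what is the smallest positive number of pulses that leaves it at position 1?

3

13·3 = 39 = 2·19 + 1, so 13⁻¹ ≡ 3 (mod 19).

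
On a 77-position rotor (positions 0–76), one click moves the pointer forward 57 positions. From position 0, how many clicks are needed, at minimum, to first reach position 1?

57·50 = 2850 = 37·77 + 1, so 57⁻¹ ≡ 50 (mod 77).

50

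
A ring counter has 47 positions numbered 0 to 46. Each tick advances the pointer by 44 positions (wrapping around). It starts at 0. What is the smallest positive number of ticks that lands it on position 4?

30

44⁻¹ ≡ 31 (mod 47) because 44·31 = 1364 = 29·47 + 1.
Multiplying both sides by 31: x ≡ 31·4 = 124 ≡ 30 (mod 47).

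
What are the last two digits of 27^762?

Square-and-reduce mod 100: 27^1≡27, 27^2≡29, 27^4≡41, 27^8≡81, 27^16≡61, 27^32≡21, 27^64≡41, 27^128≡81, 27^256≡61, 27^512≡21.
Since 762 = 2 + 8 + 16 + 32 + 64 + 128 + 512 in binary, 27^762 ≡ 29·81·61·21·41·81·21 ≡ 29 (mod 100).

29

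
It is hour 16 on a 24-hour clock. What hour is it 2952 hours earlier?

16

Dividing 2952 by 24 gives quotient 123 and remainder 0.
(16 − 0) mod 24 = 16.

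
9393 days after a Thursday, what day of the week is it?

9393 mod 7 = 6 (since 1341·7 = 9387).
Thursday + 6 days → Wednesday.

Wednesday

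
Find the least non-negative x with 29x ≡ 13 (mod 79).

74

The inverse of 29 mod 79 is 30 (since 29·30 = 870 ≡ 1).
So x ≡ 30·13 = 390 ≡ 74 (mod 79).
Check: 29·74 = 2146 = 27·79 + 13.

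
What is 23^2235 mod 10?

Last digits of 3^n: 3, 9, 7, 1 (period 4).
2235 mod 4 = 3, so the last digit matches 3^3 = 7.

7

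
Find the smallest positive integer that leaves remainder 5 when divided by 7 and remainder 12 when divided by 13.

12

x ≡ 5 (mod 7) gives x ∈ {5, 12}.
The first of these with x mod 13 = 12 is 12.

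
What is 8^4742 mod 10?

The units digit of 8^n cycles with period 4: 8, 4, 2, 6, …
4742 mod 4 = 2, so the last digit matches 8^2 = 4.

4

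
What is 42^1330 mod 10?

4

The units digit of 42^n cycles with period 4: 2, 4, 8, 6, …
1330 mod 4 = 2, so the last digit matches 2^2 = 4.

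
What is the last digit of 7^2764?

1

Powers of 7 mod 10 repeat with period 4: 7, 9, 3, 1.
2764 mod 4 = 0, so the last digit matches 7^4 = 1.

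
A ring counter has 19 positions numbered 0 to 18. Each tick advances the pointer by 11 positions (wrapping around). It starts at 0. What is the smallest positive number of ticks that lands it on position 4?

9

The inverse of 11 mod 19 is 7 (since 11·7 = 77 ≡ 1).
So x ≡ 7·4 = 28 ≡ 9 (mod 19).
Check: 11·9 = 99 = 5·19 + 4.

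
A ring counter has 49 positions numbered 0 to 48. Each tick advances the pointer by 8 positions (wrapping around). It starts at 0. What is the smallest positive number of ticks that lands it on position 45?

24

The inverse of 8 mod 49 is 43 (since 8·43 = 344 ≡ 1).
Multiplying both sides by 43: x ≡ 43·45 = 1935 ≡ 24 (mod 49).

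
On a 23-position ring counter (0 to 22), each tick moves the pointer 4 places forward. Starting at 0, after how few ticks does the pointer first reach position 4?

1

The inverse of 4 mod 23 is 6 (since 4·6 = 24 ≡ 1).
Multiplying both sides by 6: x ≡ 6·4 = 24 ≡ 1 (mod 23).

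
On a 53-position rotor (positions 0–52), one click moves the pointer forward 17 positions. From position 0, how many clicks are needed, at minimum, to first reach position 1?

25

17·25 = 425 = 8·53 + 1, so 17⁻¹ ≡ 25 (mod 53).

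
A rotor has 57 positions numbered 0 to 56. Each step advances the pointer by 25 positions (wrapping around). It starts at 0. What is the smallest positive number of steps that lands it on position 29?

25⁻¹ ≡ 16 (mod 57) because 25·16 = 400 = 7·57 + 1.
So x ≡ 16·29 = 464 ≡ 8 (mod 57).

8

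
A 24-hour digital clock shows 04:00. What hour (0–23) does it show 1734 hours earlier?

Dividing 1734 by 24 gives quotient 72 and remainder 6.
(4 − 6) mod 24 = 22.

22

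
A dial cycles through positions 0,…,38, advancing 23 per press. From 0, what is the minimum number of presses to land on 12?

9

23⁻¹ ≡ 17 (mod 39) because 23·17 = 391 = 10·39 + 1.
Multiplying both sides by 17: x ≡ 17·12 = 204 ≡ 9 (mod 39).
Check: 23·9 = 207 = 5·39 + 12.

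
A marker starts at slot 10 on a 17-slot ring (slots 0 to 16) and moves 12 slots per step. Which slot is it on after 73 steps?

2

73·12 = 876.
876 mod 17 = 9 (since 51·17 = 867).
(10 + 9) mod 17 = 2.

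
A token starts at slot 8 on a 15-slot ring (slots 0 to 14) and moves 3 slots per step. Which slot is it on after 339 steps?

5

339·3 = 1017.
Dividing 1017 by 15 gives quotient 67 and remainder 12.
(8 + 12) mod 15 = 5.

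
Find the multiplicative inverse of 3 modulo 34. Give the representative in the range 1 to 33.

23

3·23 = 69 = 2·34 + 1, so 3⁻¹ ≡ 23 (mod 34).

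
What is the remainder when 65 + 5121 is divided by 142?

74

Dividing 5121 by 142 gives quotient 36 and remainder 9.
(65 + 9) mod 142 = 74.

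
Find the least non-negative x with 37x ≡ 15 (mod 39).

The inverse of 37 mod 39 is 19 (since 37·19 = 703 ≡ 1).
So x ≡ 19·15 = 285 ≡ 12 (mod 39).
Check: 37·12 = 444 = 11·39 + 15.

12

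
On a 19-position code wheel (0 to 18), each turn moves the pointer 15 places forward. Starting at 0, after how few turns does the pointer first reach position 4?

The inverse of 15 mod 19 is 14 (since 15·14 = 210 ≡ 1).
So x ≡ 14·4 = 56 ≡ 18 (mod 19).

18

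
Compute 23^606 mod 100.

89

Successive squares of 23 mod 100: 23^1≡23, 23^2≡29, 23^4≡41, 23^8≡81, 23^16≡61, 23^32≡21, 23^64≡41, 23^128≡81, 23^256≡61, 23^512≡21.
Since 606 = 2 + 4 + 8 + 16 + 64 + 512 in binary, 23^606 ≡ 29·41·81·61·41·21 ≡ 89 (mod 100).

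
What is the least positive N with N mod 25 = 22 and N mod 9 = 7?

x ≡ 7 (mod 9) gives x ∈ {7, 16, 25, 34, 43, 52, 61, 70, …}.
The first of these with x mod 25 = 22 is 97.

97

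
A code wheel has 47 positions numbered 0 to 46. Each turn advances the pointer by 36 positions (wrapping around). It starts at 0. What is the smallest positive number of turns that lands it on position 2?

34

The inverse of 36 mod 47 is 17 (since 36·17 = 612 ≡ 1).
Multiplying both sides by 17: x ≡ 17·2 = 34 ≡ 34 (mod 47).
Check: 36·34 = 1224 = 26·47 + 2.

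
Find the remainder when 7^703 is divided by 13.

By repeated squaring mod 13: 7^1≡7, 7^2≡10, 7^4≡9, 7^8≡3, 7^16≡9, 7^32≡3, 7^64≡9, 7^128≡3, 7^256≡9, 7^512≡3.
Since 703 = 1 + 2 + 4 + 8 + 16 + 32 + 128 + 512 in binary, 7^703 ≡ 7·10·9·3·9·3·3·3 ≡ 6 (mod 13).

6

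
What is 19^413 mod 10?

The units digit of 19^n cycles with period 2: 9, 1, …
413 mod 2 = 1, so the last digit matches 9^1 = 9.

9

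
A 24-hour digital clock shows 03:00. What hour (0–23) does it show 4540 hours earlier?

23

4540 = 189·24 + 4, so 4540 mod 24 = 4.
(3 − 4) mod 24 = 23.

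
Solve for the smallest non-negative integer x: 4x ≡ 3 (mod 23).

4⁻¹ ≡ 6 (mod 23) because 4·6 = 24 = 1·23 + 1.
Multiplying both sides by 6: x ≡ 6·3 = 18 ≡ 18 (mod 23).
Check: 4·18 = 72 = 3·23 + 3.

18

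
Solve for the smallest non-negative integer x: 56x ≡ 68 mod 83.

56⁻¹ ≡ 43 (mod 83) because 56·43 = 2408 = 29·83 + 1.
So x ≡ 43·68 = 2924 ≡ 19 (mod 83).
Check: 56·19 = 1064 = 12·83 + 68.

19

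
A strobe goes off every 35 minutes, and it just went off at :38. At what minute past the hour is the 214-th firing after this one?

214·35 = 7490.
7490 − 124·60 = 50, so 7490 ≡ 50 (mod 60).
(38 + 50) mod 60 = 28.

28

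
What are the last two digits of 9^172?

Square-and-reduce mod 100: 9^1≡9, 9^2≡81, 9^4≡61, 9^8≡21, 9^16≡41, 9^32≡81, 9^64≡61, 9^128≡21.
Since 172 = 4 + 8 + 32 + 128 in binary, 9^172 ≡ 61·21·81·21 ≡ 81 (mod 100).

81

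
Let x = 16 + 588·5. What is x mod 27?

13

588·5 = 2940.
2940 = 108·27 + 24, so 2940 mod 27 = 24.
(16 + 24) mod 27 = 13.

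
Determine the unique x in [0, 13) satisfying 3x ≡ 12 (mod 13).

4

3⁻¹ ≡ 9 (mod 13) because 3·9 = 27 = 2·13 + 1.
So x ≡ 9·12 = 108 ≡ 4 (mod 13).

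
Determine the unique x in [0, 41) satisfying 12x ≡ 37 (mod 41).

The inverse of 12 mod 41 is 24 (since 12·24 = 288 ≡ 1).
Multiplying both sides by 24: x ≡ 24·37 = 888 ≡ 27 (mod 41).

27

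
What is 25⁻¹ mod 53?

17

53 = 2·25 + 3
25 = 8·3 + 1
3 = 3·1 + 0
Back-substituting gives 25·17 ≡ 1 (mod 53).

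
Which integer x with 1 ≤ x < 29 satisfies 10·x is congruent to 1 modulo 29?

3

29 = 2·10 + 9
10 = 1·9 + 1
9 = 9·1 + 0
Back-substituting gives 10·3 ≡ 1 (mod 29).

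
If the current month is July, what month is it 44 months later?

Dividing 44 by 12 gives quotient 3 and remainder 8.
July + 8 months → March.

March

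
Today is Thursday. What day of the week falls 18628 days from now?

18628 = 2661·7 + 1, so 18628 mod 7 = 1.
Thursday + 1 day → Friday.

Friday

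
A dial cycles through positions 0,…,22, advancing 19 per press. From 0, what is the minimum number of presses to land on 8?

21

The inverse of 19 mod 23 is 17 (since 19·17 = 323 ≡ 1).
So x ≡ 17·8 = 136 ≡ 21 (mod 23).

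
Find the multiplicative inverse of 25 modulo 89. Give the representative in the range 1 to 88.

89 = 3·25 + 14
25 = 1·14 + 11
14 = 1·11 + 3
11 = 3·3 + 2
3 = 1·2 + 1
2 = 2·1 + 0
Back-substituting gives 25·57 ≡ 1 (mod 89).

57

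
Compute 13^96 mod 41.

Successive squares of 13 mod 41: 13^1≡13, 13^2≡5, 13^4≡25, 13^8≡10, 13^16≡18, 13^32≡37, 13^64≡16.
96 = 32 + 64, so 13^96 ≡ 37·16 ≡ 18 (mod 41).

18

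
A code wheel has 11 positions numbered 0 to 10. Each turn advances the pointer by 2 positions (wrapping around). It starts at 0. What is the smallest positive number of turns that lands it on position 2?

The inverse of 2 mod 11 is 6 (since 2·6 = 12 ≡ 1).
Multiplying both sides by 6: x ≡ 6·2 = 12 ≡ 1 (mod 11).
Check: 2·1 = 2 = 0·11 + 2.

1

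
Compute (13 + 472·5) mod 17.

10

472·5 = 2360.
2360 mod 17 = 14 (since 138·17 = 2346).
(13 + 14) mod 17 = 10.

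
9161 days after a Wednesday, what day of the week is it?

Monday

Dividing 9161 by 7 gives quotient 1308 and remainder 5.
Wednesday + 5 days → Monday.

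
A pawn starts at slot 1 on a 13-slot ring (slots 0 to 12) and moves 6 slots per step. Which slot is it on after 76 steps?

2

76·6 = 456.
456 mod 13 = 1 (since 35·13 = 455).
(1 + 1) mod 13 = 2.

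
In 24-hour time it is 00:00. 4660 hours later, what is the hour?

4

4660 = 194·24 + 4, so 4660 mod 24 = 4.
(0 + 4) mod 24 = 4.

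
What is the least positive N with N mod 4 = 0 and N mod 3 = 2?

x ≡ 2 (mod 3) gives x ∈ {2, 5, 8}.
The first of these with x mod 4 = 0 is 8.

8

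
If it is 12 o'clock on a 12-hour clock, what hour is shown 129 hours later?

129 = 10·12 + 9, so 129 mod 12 = 9.
12 + 9 → 9 on a 12-hour dial.

9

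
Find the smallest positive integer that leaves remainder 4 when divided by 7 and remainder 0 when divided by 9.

18

x ≡ 4 (mod 7) gives x ∈ {4, 11, 18}.
The first of these with x mod 9 = 0 is 18.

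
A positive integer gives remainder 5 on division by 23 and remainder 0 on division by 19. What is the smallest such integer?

x ≡ 0 (mod 19) gives x ∈ {0, 19, 38, 57, 76, 95, 114, 133, …}.
The first of these with x mod 23 = 5 is 304.

304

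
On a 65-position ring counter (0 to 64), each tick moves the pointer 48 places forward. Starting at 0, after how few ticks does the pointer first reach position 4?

38

The inverse of 48 mod 65 is 42 (since 48·42 = 2016 ≡ 1).
Multiplying both sides by 42: x ≡ 42·4 = 168 ≡ 38 (mod 65).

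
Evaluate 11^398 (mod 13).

4

By repeated squaring mod 13: 11^1≡11, 11^2≡4, 11^4≡3, 11^8≡9, 11^16≡3, 11^32≡9, 11^64≡3, 11^128≡9, 11^256≡3.
Since 398 = 2 + 4 + 8 + 128 + 256 in binary, 11^398 ≡ 4·3·9·9·3 ≡ 4 (mod 13).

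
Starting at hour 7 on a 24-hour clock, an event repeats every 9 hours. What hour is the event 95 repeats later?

22

95·9 = 855.
855 − 35·24 = 15, so 855 ≡ 15 (mod 24).
(7 + 15) mod 24 = 22.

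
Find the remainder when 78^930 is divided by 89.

Square-and-reduce mod 89: 78^1≡78, 78^2≡32, 78^4≡45, 78^8≡67, 78^16≡39, 78^32≡8, 78^64≡64, 78^128≡2, 78^256≡4, 78^512≡16.
930 = 2 + 32 + 128 + 256 + 512, so 78^930 ≡ 32·8·2·4·16 ≡ 16 (mod 89).

16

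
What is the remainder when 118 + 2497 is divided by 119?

Dividing 2497 by 119 gives quotient 20 and remainder 117.
(118 + 117) mod 119 = 116.

116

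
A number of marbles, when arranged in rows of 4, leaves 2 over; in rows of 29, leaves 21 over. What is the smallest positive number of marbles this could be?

50

x ≡ 2 (mod 4) gives x ∈ {2, 6, 10, 14, 18, 22, 26, 30, …}.
The first of these with x mod 29 = 21 is 50.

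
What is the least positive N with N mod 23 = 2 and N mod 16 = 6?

278

x ≡ 6 (mod 16) gives x ∈ {6, 22, 38, 54, 70, 86, 102, 118, …}.
The first of these with x mod 23 = 2 is 278.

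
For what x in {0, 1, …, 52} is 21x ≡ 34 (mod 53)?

42

The inverse of 21 mod 53 is 48 (since 21·48 = 1008 ≡ 1).
So x ≡ 48·34 = 1632 ≡ 42 (mod 53).
Check: 21·42 = 882 = 16·53 + 34.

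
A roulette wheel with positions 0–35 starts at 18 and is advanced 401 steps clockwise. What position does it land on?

23

401 = 11·36 + 5, so 401 mod 36 = 5.
(18 + 5) mod 36 = 23.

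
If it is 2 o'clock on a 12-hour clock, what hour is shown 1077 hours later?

11

1077 mod 12 = 9 (since 89·12 = 1068).
2 + 9 → 11 on a 12-hour dial.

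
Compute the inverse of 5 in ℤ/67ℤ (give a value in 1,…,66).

67 = 13·5 + 2
5 = 2·2 + 1
2 = 2·1 + 0
Back-substituting gives 5·27 ≡ 1 (mod 67).

27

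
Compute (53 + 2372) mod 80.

2372 mod 80 = 52 (since 29·80 = 2320).
(53 + 52) mod 80 = 25.

25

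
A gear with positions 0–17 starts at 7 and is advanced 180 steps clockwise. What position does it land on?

180 = 10·18 + 0, so 180 mod 18 = 0.
(7 + 0) mod 18 = 7.

7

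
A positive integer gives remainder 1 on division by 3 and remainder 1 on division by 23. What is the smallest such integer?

1

x ≡ 1 (mod 3) gives x ∈ {1}.
The first of these with x mod 23 = 1 is 1.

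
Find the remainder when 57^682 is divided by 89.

1

By repeated squaring mod 89: 57^1≡57, 57^2≡45, 57^4≡67, 57^8≡39, 57^16≡8, 57^32≡64, 57^64≡2, 57^128≡4, 57^256≡16, 57^512≡78.
682 = 2 + 8 + 32 + 128 + 512, so 57^682 ≡ 45·39·64·4·78 ≡ 1 (mod 89).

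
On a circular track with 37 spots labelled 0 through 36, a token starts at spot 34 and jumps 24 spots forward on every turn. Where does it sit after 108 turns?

108·24 = 2592.
2592 − 70·37 = 2, so 2592 ≡ 2 (mod 37).
(34 + 2) mod 37 = 36.

36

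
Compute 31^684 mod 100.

Square-and-reduce mod 100: 31^1≡31, 31^2≡61, 31^4≡21, 31^8≡41, 31^16≡81, 31^32≡61, 31^64≡21, 31^128≡41, 31^256≡81, 31^512≡61.
Since 684 = 4 + 8 + 32 + 128 + 512 in binary, 31^684 ≡ 21·41·61·41·61 ≡ 21 (mod 100).

21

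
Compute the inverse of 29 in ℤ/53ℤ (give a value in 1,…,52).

29·11 = 319 = 6·53 + 1, so 29⁻¹ ≡ 11 (mod 53).

11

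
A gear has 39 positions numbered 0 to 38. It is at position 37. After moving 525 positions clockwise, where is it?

Dividing 525 by 39 gives quotient 13 and remainder 18.
(37 + 18) mod 39 = 16.

16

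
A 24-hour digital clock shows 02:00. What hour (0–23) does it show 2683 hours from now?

Dividing 2683 by 24 gives quotient 111 and remainder 19.
(2 + 19) mod 24 = 21.

21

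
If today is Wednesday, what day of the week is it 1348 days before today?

1348 mod 7 = 4 (since 192·7 = 1344).
Wednesday − 4 days → Saturday.

Saturday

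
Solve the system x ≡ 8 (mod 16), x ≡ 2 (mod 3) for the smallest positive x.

x ≡ 2 (mod 3) gives x ∈ {2, 5, 8}.
The first of these with x mod 16 = 8 is 8.

8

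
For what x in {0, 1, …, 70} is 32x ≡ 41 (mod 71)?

The inverse of 32 mod 71 is 20 (since 32·20 = 640 ≡ 1).
So x ≡ 20·41 = 820 ≡ 39 (mod 71).

39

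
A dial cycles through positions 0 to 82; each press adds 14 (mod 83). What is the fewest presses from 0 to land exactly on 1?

14·6 = 84 = 1·83 + 1, so 14⁻¹ ≡ 6 (mod 83).

6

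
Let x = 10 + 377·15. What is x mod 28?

9

377·15 = 5655.
5655 = 201·28 + 27, so 5655 mod 28 = 27.
(10 + 27) mod 28 = 9.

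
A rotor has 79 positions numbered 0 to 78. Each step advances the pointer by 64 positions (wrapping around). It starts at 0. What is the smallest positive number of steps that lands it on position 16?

20

The inverse of 64 mod 79 is 21 (since 64·21 = 1344 ≡ 1).
Multiplying both sides by 21: x ≡ 21·16 = 336 ≡ 20 (mod 79).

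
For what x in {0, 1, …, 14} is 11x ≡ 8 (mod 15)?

11⁻¹ ≡ 11 (mod 15) because 11·11 = 121 = 8·15 + 1.
Multiplying both sides by 11: x ≡ 11·8 = 88 ≡ 13 (mod 15).

13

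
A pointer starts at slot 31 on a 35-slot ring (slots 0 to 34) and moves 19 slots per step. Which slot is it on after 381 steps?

381·19 = 7239.
Dividing 7239 by 35 gives quotient 206 and remainder 29.
(31 + 29) mod 35 = 25.

25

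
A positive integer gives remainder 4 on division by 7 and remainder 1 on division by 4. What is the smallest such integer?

25

Since 4·2 ≡ 1 (mod 7), take x = 1 + 4·((4−1)·2 mod 7) = 1 + 4·6 = 25.
Check: 25 mod 7 = 4, 25 mod 4 = 1.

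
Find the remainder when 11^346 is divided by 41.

8

Square-and-reduce mod 41: 11^1≡11, 11^2≡39, 11^4≡4, 11^8≡16, 11^16≡10, 11^32≡18, 11^64≡37, 11^128≡16, 11^256≡10.
346 = 2 + 8 + 16 + 64 + 256, so 11^346 ≡ 39·16·10·37·10 ≡ 8 (mod 41).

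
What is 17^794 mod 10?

9

Last digits of 7^n: 7, 9, 3, 1 (period 4).
794 mod 4 = 2, so the last digit matches 7^2 = 9.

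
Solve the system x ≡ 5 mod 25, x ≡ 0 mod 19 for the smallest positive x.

380

Since 19·4 ≡ 1 (mod 25), take x = 0 + 19·((5−0)·4 mod 25) = 0 + 19·20 = 380.
Check: 380 mod 25 = 5, 380 mod 19 = 0.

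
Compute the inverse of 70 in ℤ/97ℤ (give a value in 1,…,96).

79

70·79 = 5530 = 57·97 + 1, so 70⁻¹ ≡ 79 (mod 97).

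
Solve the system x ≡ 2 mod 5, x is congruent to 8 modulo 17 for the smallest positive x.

42

Since 17·3 ≡ 1 (mod 5), take x = 8 + 17·((2−8)·3 mod 5) = 8 + 17·2 = 42.
Check: 42 mod 5 = 2, 42 mod 17 = 8.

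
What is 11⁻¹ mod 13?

6

11·6 = 66 = 5·13 + 1, so 11⁻¹ ≡ 6 (mod 13).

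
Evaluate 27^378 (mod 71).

54

Successive squares of 27 mod 71: 27^1≡27, 27^2≡19, 27^4≡6, 27^8≡36, 27^16≡18, 27^32≡40, 27^64≡38, 27^128≡24, 27^256≡8.
378 = 2 + 8 + 16 + 32 + 64 + 256, so 27^378 ≡ 19·36·18·40·38·8 ≡ 54 (mod 71).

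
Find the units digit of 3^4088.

1

The units digit of 3^n cycles with period 4: 3, 9, 7, 1, …
4088 mod 4 = 0, so the last digit matches 3^4 = 1.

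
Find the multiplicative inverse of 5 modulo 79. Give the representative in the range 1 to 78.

16

5·16 = 80 = 1·79 + 1, so 5⁻¹ ≡ 16 (mod 79).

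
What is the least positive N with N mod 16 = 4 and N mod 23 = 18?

340

Since 23·7 ≡ 1 (mod 16), take x = 18 + 23·((4−18)·7 mod 16) = 18 + 23·14 = 340.
Check: 340 mod 16 = 4, 340 mod 23 = 18.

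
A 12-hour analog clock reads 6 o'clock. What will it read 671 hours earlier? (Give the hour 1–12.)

Dividing 671 by 12 gives quotient 55 and remainder 11.
6 − 11 → 7 on a 12-hour dial.

7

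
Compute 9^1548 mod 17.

Successive squares of 9 mod 17: 9^1≡9, 9^2≡13, 9^4≡16, 9^8≡1, 9^16≡1, 9^32≡1, 9^64≡1, 9^128≡1, 9^256≡1, 9^512≡1, 9^1024≡1.
Since 1548 = 4 + 8 + 512 + 1024 in binary, 9^1548 ≡ 16·1·1·1 ≡ 16 (mod 17).

16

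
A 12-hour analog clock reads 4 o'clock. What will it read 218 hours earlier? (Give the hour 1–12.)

2

218 − 18·12 = 2, so 218 ≡ 2 (mod 12).
4 − 2 → 2 on a 12-hour dial.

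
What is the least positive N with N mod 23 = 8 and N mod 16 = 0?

192

x ≡ 0 (mod 16) gives x ∈ {0, 16, 32, 48, 64, 80, 96, 112, …}.
The first of these with x mod 23 = 8 is 192.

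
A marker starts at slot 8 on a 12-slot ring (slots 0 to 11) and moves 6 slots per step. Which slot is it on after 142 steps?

8

142·6 = 852.
852 mod 12 = 0 (since 71·12 = 852).
(8 + 0) mod 12 = 8.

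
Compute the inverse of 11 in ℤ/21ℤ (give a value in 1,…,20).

11·2 = 22 = 1·21 + 1, so 11⁻¹ ≡ 2 (mod 21).

2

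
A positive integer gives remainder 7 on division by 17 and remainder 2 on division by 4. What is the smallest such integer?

Since 4·13 ≡ 1 (mod 17), take x = 2 + 4·((7−2)·13 mod 17) = 2 + 4·14 = 58.
Check: 58 mod 17 = 7, 58 mod 4 = 2.

58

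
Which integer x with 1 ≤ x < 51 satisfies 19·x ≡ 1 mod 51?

43

51 = 2·19 + 13
19 = 1·13 + 6
13 = 2·6 + 1
6 = 6·1 + 0
Back-substituting gives 19·43 ≡ 1 (mod 51).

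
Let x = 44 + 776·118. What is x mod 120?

52

776·118 = 91568.
Dividing 91568 by 120 gives quotient 763 and remainder 8.
(44 + 8) mod 120 = 52.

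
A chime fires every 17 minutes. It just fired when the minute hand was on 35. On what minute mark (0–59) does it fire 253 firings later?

253·17 = 4301.
4301 − 71·60 = 41, so 4301 ≡ 41 (mod 60).
(35 + 41) mod 60 = 16.

16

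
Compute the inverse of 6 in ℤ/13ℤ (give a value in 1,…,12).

11

6·11 = 66 = 5·13 + 1, so 6⁻¹ ≡ 11 (mod 13).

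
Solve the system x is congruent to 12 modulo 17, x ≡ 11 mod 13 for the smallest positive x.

63

x ≡ 11 (mod 13) gives x ∈ {11, 24, 37, 50, 63}.
The first of these with x mod 17 = 12 is 63.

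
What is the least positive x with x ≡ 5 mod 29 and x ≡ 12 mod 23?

x ≡ 12 (mod 23) gives x ∈ {12, 35, 58, 81, 104, 127, 150}.
The first of these with x mod 29 = 5 is 150.

150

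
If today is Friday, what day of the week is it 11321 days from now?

11321 mod 7 = 2 (since 1617·7 = 11319).
Friday + 2 days → Sunday.

Sunday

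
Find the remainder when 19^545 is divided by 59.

Successive squares of 19 mod 59: 19^1≡19, 19^2≡7, 19^4≡49, 19^8≡41, 19^16≡29, 19^32≡15, 19^64≡48, 19^128≡3, 19^256≡9, 19^512≡22.
545 = 1 + 32 + 512, so 19^545 ≡ 19·15·22 ≡ 16 (mod 59).

16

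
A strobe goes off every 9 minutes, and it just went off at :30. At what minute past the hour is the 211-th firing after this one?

9

211·9 = 1899.
1899 mod 60 = 39 (since 31·60 = 1860).
(30 + 39) mod 60 = 9.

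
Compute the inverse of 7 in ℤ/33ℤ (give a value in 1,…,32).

7·19 = 133 = 4·33 + 1, so 7⁻¹ ≡ 19 (mod 33).

19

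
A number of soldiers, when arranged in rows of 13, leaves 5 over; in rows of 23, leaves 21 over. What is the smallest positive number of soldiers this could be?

44

x ≡ 5 (mod 13) gives x ∈ {5, 18, 31, 44}.
The first of these with x mod 23 = 21 is 44.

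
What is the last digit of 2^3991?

8

The units digit of 2^n cycles with period 4: 2, 4, 8, 6, …
3991 mod 4 = 3, so the last digit matches 2^3 = 8.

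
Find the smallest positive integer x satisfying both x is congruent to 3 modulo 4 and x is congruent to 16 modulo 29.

103

Since 29·1 ≡ 1 (mod 4), take x = 16 + 29·((3−16)·1 mod 4) = 16 + 29·3 = 103.
Check: 103 mod 4 = 3, 103 mod 29 = 16.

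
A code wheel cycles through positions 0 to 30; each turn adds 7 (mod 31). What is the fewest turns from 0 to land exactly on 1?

9

7·9 = 63 = 2·31 + 1, so 7⁻¹ ≡ 9 (mod 31).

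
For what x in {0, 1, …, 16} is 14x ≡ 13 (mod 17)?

The inverse of 14 mod 17 is 11 (since 14·11 = 154 ≡ 1).
Multiplying both sides by 11: x ≡ 11·13 = 143 ≡ 7 (mod 17).
Check: 14·7 = 98 = 5·17 + 13.

7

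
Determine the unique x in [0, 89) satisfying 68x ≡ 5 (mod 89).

The inverse of 68 mod 89 is 72 (since 68·72 = 4896 ≡ 1).
Multiplying both sides by 72: x ≡ 72·5 = 360 ≡ 4 (mod 89).

4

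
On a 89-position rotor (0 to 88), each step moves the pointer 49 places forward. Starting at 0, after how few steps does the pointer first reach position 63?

49⁻¹ ≡ 20 (mod 89) because 49·20 = 980 = 11·89 + 1.
So x ≡ 20·63 = 1260 ≡ 14 (mod 89).
Check: 49·14 = 686 = 7·89 + 63.

14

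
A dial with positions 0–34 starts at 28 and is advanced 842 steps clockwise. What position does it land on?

30

842 − 24·35 = 2, so 842 ≡ 2 (mod 35).
(28 + 2) mod 35 = 30.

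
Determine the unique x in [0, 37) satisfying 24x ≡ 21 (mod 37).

24

The inverse of 24 mod 37 is 17 (since 24·17 = 408 ≡ 1).
So x ≡ 17·21 = 357 ≡ 24 (mod 37).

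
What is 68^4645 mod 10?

Last digits of 8^n: 8, 4, 2, 6 (period 4).
4645 leaves remainder 1 on division by 4, so 68^4645 ends in 8.

8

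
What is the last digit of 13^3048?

1

Powers of 3 mod 10 repeat with period 4: 3, 9, 7, 1.
3048 leaves remainder 0 on division by 4, so 13^3048 ends in 1.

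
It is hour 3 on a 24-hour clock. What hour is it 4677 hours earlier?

Dividing 4677 by 24 gives quotient 194 and remainder 21.
(3 − 21) mod 24 = 6.

6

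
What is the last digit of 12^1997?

Powers of 2 mod 10 repeat with period 4: 2, 4, 8, 6.
1997 leaves remainder 1 on division by 4, so 12^1997 ends in 2.

2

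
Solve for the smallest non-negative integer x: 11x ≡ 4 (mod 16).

11⁻¹ ≡ 3 (mod 16) because 11·3 = 33 = 2·16 + 1.
So x ≡ 3·4 = 12 ≡ 12 (mod 16).

12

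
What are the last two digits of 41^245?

01

Successive squares of 41 mod 100: 41^1≡41, 41^2≡81, 41^4≡61, 41^8≡21, 41^16≡41, 41^32≡81, 41^64≡61, 41^128≡21.
245 = 1 + 4 + 16 + 32 + 64 + 128, so 41^245 ≡ 41·61·41·81·61·21 ≡ 1 (mod 100).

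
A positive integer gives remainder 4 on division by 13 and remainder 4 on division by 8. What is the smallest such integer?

4

x ≡ 4 (mod 8) gives x ∈ {4}.
The first of these with x mod 13 = 4 is 4.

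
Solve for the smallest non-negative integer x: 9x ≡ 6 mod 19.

7

9⁻¹ ≡ 17 (mod 19) because 9·17 = 153 = 8·19 + 1.
So x ≡ 17·6 = 102 ≡ 7 (mod 19).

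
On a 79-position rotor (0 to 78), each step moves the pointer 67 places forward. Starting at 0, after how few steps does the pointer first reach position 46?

62

The inverse of 67 mod 79 is 46 (since 67·46 = 3082 ≡ 1).
So x ≡ 46·46 = 2116 ≡ 62 (mod 79).
Check: 67·62 = 4154 = 52·79 + 46.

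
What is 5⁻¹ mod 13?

5·8 = 40 = 3·13 + 1, so 5⁻¹ ≡ 8 (mod 13).

8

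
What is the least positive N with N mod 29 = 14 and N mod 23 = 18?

x ≡ 18 (mod 23) gives x ∈ {18, 41, 64, 87, 110, 133, 156, 179, …}.
The first of these with x mod 29 = 14 is 478.

478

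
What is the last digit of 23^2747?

7

Last digits of 3^n: 3, 9, 7, 1 (period 4).
2747 mod 4 = 3, so the last digit matches 3^3 = 7.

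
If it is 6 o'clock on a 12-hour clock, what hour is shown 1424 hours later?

1424 mod 12 = 8 (since 118·12 = 1416).
6 + 8 → 2 on a 12-hour dial.

2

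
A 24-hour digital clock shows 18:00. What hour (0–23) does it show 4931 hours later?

4931 = 205·24 + 11, so 4931 mod 24 = 11.
(18 + 11) mod 24 = 5.

5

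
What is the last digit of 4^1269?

Last digits of 4^n: 4, 6 (period 2).
1269 leaves remainder 1 on division by 2, so 4^1269 ends in 4.

4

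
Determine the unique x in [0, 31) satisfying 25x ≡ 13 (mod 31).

The inverse of 25 mod 31 is 5 (since 25·5 = 125 ≡ 1).
So x ≡ 5·13 = 65 ≡ 3 (mod 31).
Check: 25·3 = 75 = 2·31 + 13.

3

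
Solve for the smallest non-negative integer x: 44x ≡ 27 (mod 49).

24

The inverse of 44 mod 49 is 39 (since 44·39 = 1716 ≡ 1).
Multiplying both sides by 39: x ≡ 39·27 = 1053 ≡ 24 (mod 49).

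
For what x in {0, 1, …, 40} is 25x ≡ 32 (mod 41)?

39

The inverse of 25 mod 41 is 23 (since 25·23 = 575 ≡ 1).
Multiplying both sides by 23: x ≡ 23·32 = 736 ≡ 39 (mod 41).
Check: 25·39 = 975 = 23·41 + 32.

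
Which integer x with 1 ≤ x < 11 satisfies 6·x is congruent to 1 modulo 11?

6·2 = 12 = 1·11 + 1, so 6⁻¹ ≡ 2 (mod 11).

2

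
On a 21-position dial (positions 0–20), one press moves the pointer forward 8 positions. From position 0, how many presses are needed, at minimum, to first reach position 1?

8

21 = 2·8 + 5
8 = 1·5 + 3
5 = 1·3 + 2
3 = 1·2 + 1
2 = 2·1 + 0
Back-substituting gives 8·8 ≡ 1 (mod 21).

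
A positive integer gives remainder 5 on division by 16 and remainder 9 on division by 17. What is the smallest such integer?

213

x ≡ 5 (mod 16) gives x ∈ {5, 21, 37, 53, 69, 85, 101, 117, …}.
The first of these with x mod 17 = 9 is 213.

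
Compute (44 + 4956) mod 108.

4956 − 45·108 = 96, so 4956 ≡ 96 (mod 108).
(44 + 96) mod 108 = 32.

32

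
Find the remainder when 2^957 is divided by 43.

Square-and-reduce mod 43: 2^1≡2, 2^2≡4, 2^4≡16, 2^8≡41, 2^16≡4, 2^32≡16, 2^64≡41, 2^128≡4, 2^256≡16, 2^512≡41.
Since 957 = 1 + 4 + 8 + 16 + 32 + 128 + 256 + 512 in binary, 2^957 ≡ 2·16·41·4·16·4·16·41 ≡ 32 (mod 43).

32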